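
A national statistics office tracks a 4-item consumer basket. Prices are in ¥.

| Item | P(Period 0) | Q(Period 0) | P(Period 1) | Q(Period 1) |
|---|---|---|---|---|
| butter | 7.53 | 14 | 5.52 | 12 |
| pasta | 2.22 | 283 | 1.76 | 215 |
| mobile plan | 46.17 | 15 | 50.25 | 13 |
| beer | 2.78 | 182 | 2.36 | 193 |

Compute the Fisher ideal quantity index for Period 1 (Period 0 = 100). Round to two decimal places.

Laspeyres component (base-period weights):
ΣP(Period 0)Q(Period 1) = 7.53×12 + 2.22×215 + 46.17×13 + 2.78×193 = 90.36 + 477.3 + 600.21 + 536.54 = 1704.41
ΣP(Period 0)Q(Period 0) = 7.53×14 + 2.22×283 + 46.17×15 + 2.78×182 = 105.42 + 628.26 + 692.55 + 505.96 = 1932.19
L = 1704.41 / 1932.19 × 100 = 88.2113
Paasche component (current-period weights):
ΣP(Period 1)Q(Period 1) = 5.52×12 + 1.76×215 + 50.25×13 + 2.36×193 = 66.24 + 378.4 + 653.25 + 455.48 = 1553.37
ΣP(Period 1)Q(Period 0) = 5.52×14 + 1.76×283 + 50.25×15 + 2.36×182 = 77.28 + 498.08 + 753.75 + 429.52 = 1758.63
P = 1553.37 / 1758.63 × 100 = 88.3284
Fisher = √(L × P) = √(88.2113 × 88.3284) = 88.2698

88.27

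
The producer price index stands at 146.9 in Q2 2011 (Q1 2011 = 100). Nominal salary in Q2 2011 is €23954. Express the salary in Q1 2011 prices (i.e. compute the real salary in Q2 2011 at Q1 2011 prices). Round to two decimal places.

16306.33

Real = Nominal ÷ (Index/100) = 23954 ÷ (146.9/100)
     = 23954 ÷ 1.469 = 16306.3308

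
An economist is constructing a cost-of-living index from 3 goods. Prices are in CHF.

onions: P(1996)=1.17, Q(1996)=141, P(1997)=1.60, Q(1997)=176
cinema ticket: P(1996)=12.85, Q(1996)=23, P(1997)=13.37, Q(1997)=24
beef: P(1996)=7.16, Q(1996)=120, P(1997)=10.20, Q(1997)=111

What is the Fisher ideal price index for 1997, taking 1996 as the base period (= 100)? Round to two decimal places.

Laspeyres component (base-period weights):
ΣP(1997)Q(1996) = 1.60×141 + 13.37×23 + 10.20×120 = 225.6 + 307.51 + 1224 = 1757.11
ΣP(1996)Q(1996) = 1.17×141 + 12.85×23 + 7.16×120 = 164.97 + 295.55 + 859.2 = 1319.72
L = 1757.11 / 1319.72 × 100 = 133.1426
Paasche component (current-period weights):
ΣP(1997)Q(1997) = 1.60×176 + 13.37×24 + 10.20×111 = 281.6 + 320.88 + 1132.2 = 1734.68
ΣP(1996)Q(1997) = 1.17×176 + 12.85×24 + 7.16×111 = 205.92 + 308.4 + 794.76 = 1309.08
P = 1734.68 / 1309.08 × 100 = 132.5114
Fisher = √(L × P) = √(133.1426 × 132.5114) = 132.8266

132.83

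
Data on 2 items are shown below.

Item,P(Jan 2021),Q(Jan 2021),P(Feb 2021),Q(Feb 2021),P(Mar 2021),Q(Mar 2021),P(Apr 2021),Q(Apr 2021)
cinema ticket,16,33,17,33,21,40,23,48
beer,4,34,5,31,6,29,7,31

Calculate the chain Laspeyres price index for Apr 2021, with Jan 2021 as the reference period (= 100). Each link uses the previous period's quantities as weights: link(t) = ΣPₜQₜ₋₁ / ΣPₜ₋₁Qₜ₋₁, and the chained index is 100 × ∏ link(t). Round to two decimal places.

Link Jan 2021→Feb 2021:
ΣP(Feb 2021)Q(Jan 2021) = 17×33 + 5×34 = 561 + 170 = 731
ΣP(Jan 2021)Q(Jan 2021) = 16×33 + 4×34 = 528 + 136 = 664
link = 731/664 = 1.100904
Link Feb 2021→Mar 2021:
ΣP(Mar 2021)Q(Feb 2021) = 21×33 + 6×31 = 693 + 186 = 879
ΣP(Feb 2021)Q(Feb 2021) = 17×33 + 5×31 = 561 + 155 = 716
link = 879/716 = 1.227654
Link Mar 2021→Apr 2021:
ΣP(Apr 2021)Q(Mar 2021) = 23×40 + 7×29 = 920 + 203 = 1123
ΣP(Mar 2021)Q(Mar 2021) = 21×40 + 6×29 = 840 + 174 = 1014
link = 1123/1014 = 1.107495
Chained index = 100 × 1.100904 × 1.227654 × 1.107495 = 149.6811

149.68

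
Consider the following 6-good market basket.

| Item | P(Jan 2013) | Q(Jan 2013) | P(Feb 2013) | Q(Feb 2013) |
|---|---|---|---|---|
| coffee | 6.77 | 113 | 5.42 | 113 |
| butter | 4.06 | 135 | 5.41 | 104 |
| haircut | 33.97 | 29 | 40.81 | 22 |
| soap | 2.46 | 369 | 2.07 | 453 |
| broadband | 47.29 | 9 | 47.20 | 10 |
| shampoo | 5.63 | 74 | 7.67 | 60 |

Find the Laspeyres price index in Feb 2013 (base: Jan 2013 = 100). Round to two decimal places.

105.79

Laspeyres price index uses base-period quantities as weights.
ΣP(Feb 2013)·Q(Jan 2013) = 5.42×113 + 5.41×135 + 40.81×29 + 2.07×369 + 47.20×9 + 7.67×74 = 612.46 + 730.35 + 1183.49 + 763.83 + 424.8 + 567.58 = 4282.51
ΣP(Jan 2013)·Q(Jan 2013) = 6.77×113 + 4.06×135 + 33.97×29 + 2.46×369 + 47.29×9 + 5.63×74 = 765.01 + 548.1 + 985.13 + 907.74 + 425.61 + 416.62 = 4048.21
Index = 4282.51 / 4048.21 × 100 = 105.7877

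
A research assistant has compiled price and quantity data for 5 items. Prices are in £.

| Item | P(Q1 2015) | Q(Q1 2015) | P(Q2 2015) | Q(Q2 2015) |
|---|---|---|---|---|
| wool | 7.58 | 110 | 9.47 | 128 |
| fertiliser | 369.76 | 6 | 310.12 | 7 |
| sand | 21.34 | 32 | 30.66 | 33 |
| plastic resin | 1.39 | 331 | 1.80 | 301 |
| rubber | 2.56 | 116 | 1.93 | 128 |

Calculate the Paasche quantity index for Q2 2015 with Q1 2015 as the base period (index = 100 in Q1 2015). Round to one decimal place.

Paasche quantity index uses current-period prices as weights.
ΣP(Q2 2015)·Q(Q2 2015) = 9.47×128 + 310.12×7 + 30.66×33 + 1.80×301 + 1.93×128 = 1212.16 + 2170.84 + 1011.78 + 541.8 + 247.04 = 5183.62
ΣP(Q2 2015)·Q(Q1 2015) = 9.47×110 + 310.12×6 + 30.66×32 + 1.80×331 + 1.93×116 = 1041.7 + 1860.72 + 981.12 + 595.8 + 223.88 = 4703.22
Index = 5183.62 / 4703.22 × 100 = 110.2143

110.2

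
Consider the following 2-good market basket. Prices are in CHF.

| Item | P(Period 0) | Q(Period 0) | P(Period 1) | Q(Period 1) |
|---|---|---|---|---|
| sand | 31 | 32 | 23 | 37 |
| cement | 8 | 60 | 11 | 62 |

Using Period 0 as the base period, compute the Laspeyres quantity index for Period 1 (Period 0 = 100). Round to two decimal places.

Laspeyres quantity index uses base-period prices as weights.
ΣP(Period 0)·Q(Period 1) = 31×37 + 8×62 = 1147 + 496 = 1643
ΣP(Period 0)·Q(Period 0) = 31×32 + 8×60 = 992 + 480 = 1472
Index = 1643 / 1472 × 100 = 111.6168

111.62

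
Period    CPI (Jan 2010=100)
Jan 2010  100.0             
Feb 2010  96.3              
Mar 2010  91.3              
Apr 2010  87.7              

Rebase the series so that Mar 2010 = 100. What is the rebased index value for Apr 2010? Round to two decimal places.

Rebased(Apr 2010) = 87.7 / 91.3 × 100 = 96.0570

96.06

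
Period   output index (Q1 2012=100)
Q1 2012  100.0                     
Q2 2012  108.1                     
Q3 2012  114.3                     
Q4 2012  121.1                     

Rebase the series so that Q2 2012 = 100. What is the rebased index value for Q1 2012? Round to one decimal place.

92.5

Rebased(Q1 2012) = 100.0 / 108.1 × 100 = 92.5069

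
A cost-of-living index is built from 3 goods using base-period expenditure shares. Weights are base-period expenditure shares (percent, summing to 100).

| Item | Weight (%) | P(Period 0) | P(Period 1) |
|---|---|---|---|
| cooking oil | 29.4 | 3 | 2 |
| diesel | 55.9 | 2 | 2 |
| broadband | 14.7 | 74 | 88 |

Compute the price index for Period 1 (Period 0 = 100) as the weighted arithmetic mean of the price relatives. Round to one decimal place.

93.0

cooking oil: 29.4 × (2/3) = 29.4 × 0.666667 = 19.6000
diesel: 55.9 × (2/2) = 55.9 × 1.000000 = 55.9000
broadband: 14.7 × (88/74) = 14.7 × 1.189189 = 17.4811
Index = Σ wᵢ·(p₁ᵢ/p₀ᵢ) = 19.6000 + 55.9000 + 17.4811 = 92.9811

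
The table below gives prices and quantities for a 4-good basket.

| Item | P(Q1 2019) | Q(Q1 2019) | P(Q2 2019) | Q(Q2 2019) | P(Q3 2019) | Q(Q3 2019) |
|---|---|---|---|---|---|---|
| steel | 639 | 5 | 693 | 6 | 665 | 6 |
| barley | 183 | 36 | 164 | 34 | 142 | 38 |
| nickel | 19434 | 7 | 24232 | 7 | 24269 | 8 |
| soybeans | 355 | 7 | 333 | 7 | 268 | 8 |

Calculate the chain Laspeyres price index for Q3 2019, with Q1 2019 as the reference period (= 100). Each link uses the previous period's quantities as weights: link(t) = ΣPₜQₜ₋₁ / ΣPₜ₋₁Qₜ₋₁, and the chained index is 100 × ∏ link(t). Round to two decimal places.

Link Q1 2019→Q2 2019:
ΣP(Q2 2019)Q(Q1 2019) = 693×5 + 164×36 + 24232×7 + 333×7 = 3465 + 5904 + 169624 + 2331 = 181324
ΣP(Q1 2019)Q(Q1 2019) = 639×5 + 183×36 + 19434×7 + 355×7 = 3195 + 6588 + 136038 + 2485 = 148306
link = 181324/148306 = 1.222634
Link Q2 2019→Q3 2019:
ΣP(Q3 2019)Q(Q2 2019) = 665×6 + 142×34 + 24269×7 + 268×7 = 3990 + 4828 + 169883 + 1876 = 180577
ΣP(Q2 2019)Q(Q2 2019) = 693×6 + 164×34 + 24232×7 + 333×7 = 4158 + 5576 + 169624 + 2331 = 181689
link = 180577/181689 = 0.993880
Chained index = 100 × 1.222634 × 0.993880 = 121.5151

121.52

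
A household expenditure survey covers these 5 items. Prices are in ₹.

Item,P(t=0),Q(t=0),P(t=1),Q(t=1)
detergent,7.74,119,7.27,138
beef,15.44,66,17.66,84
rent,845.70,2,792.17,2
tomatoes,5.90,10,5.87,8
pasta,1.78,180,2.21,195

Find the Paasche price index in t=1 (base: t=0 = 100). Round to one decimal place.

102.2

Paasche price index uses current-period quantities as weights.
ΣP(t=1)·Q(t=1) = 7.27×138 + 17.66×84 + 792.17×2 + 5.87×8 + 2.21×195 = 1003.26 + 1483.44 + 1584.34 + 46.96 + 430.95 = 4548.95
ΣP(t=0)·Q(t=1) = 7.74×138 + 15.44×84 + 845.70×2 + 5.90×8 + 1.78×195 = 1068.12 + 1296.96 + 1691.4 + 47.2 + 347.1 = 4450.78
Index = 4548.95 / 4450.78 × 100 = 102.2057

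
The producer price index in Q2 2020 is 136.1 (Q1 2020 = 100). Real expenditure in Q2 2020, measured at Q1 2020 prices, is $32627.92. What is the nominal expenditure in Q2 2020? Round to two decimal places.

Nominal = Real × (Index/100) = 32627.92 × (136.1/100)
        = 32627.92 × 1.361 = 44406.5991

44406.60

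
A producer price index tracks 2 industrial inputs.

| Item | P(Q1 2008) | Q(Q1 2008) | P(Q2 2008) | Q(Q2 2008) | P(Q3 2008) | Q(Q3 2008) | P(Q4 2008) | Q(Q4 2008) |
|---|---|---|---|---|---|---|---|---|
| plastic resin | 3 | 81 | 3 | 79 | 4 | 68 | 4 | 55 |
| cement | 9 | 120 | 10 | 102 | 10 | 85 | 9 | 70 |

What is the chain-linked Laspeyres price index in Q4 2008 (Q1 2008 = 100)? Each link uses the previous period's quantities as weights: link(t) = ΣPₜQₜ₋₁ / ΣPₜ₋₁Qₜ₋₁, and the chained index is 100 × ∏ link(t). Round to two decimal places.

107.14

Link Q1 2008→Q2 2008:
ΣP(Q2 2008)Q(Q1 2008) = 3×81 + 10×120 = 243 + 1200 = 1443
ΣP(Q1 2008)Q(Q1 2008) = 3×81 + 9×120 = 243 + 1080 = 1323
link = 1443/1323 = 1.090703
Link Q2 2008→Q3 2008:
ΣP(Q3 2008)Q(Q2 2008) = 4×79 + 10×102 = 316 + 1020 = 1336
ΣP(Q2 2008)Q(Q2 2008) = 3×79 + 10×102 = 237 + 1020 = 1257
link = 1336/1257 = 1.062848
Link Q3 2008→Q4 2008:
ΣP(Q4 2008)Q(Q3 2008) = 4×68 + 9×85 = 272 + 765 = 1037
ΣP(Q3 2008)Q(Q3 2008) = 4×68 + 10×85 = 272 + 850 = 1122
link = 1037/1122 = 0.924242
Chained index = 100 × 1.090703 × 1.062848 × 0.924242 = 107.1429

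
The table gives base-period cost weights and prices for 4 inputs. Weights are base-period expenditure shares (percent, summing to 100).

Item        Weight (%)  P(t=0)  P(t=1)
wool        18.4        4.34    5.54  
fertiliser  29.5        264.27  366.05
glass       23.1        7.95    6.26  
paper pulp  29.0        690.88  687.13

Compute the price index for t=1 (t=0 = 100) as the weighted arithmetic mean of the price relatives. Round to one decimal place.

wool: 18.4 × (5.54/4.34) = 18.4 × 1.276498 = 23.4876
fertiliser: 29.5 × (366.05/264.27) = 29.5 × 1.385136 = 40.8615
glass: 23.1 × (6.26/7.95) = 23.1 × 0.787421 = 18.1894
paper pulp: 29.0 × (687.13/690.88) = 29.0 × 0.994572 = 28.8426
Index = Σ wᵢ·(p₁ᵢ/p₀ᵢ) = 23.4876 + 40.8615 + 18.1894 + 28.8426 = 111.3811

111.4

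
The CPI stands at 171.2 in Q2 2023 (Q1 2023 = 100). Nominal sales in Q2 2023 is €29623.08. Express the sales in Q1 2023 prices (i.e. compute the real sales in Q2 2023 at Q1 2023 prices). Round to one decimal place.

Real = Nominal ÷ (Index/100) = 29623.08 ÷ (171.2/100)
     = 29623.08 ÷ 1.712 = 17303.2009

17303.2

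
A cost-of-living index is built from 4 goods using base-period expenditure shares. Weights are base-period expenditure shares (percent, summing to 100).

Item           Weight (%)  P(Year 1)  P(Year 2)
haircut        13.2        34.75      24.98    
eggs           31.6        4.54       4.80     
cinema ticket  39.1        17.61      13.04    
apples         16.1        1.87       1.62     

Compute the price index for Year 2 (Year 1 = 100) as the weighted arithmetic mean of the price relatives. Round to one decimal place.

85.8

haircut: 13.2 × (24.98/34.75) = 13.2 × 0.718849 = 9.4888
eggs: 31.6 × (4.80/4.54) = 31.6 × 1.057269 = 33.4097
cinema ticket: 39.1 × (13.04/17.61) = 39.1 × 0.740488 = 28.9531
apples: 16.1 × (1.62/1.87) = 16.1 × 0.866310 = 13.9476
Index = Σ wᵢ·(p₁ᵢ/p₀ᵢ) = 9.4888 + 33.4097 + 28.9531 + 13.9476 = 85.7992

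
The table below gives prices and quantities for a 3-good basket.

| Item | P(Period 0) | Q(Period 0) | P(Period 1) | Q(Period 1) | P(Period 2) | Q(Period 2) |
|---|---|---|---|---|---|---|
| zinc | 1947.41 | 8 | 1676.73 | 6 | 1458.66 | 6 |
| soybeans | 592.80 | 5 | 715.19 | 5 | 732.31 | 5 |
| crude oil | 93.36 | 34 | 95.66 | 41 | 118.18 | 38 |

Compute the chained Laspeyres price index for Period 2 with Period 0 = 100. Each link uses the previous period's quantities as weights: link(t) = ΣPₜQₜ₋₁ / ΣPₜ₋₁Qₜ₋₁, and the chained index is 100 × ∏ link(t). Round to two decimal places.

91.62

Link Period 0→Period 1:
ΣP(Period 1)Q(Period 0) = 1676.73×8 + 715.19×5 + 95.66×34 = 13413.84 + 3575.95 + 3252.44 = 20242.23
ΣP(Period 0)Q(Period 0) = 1947.41×8 + 592.80×5 + 93.36×34 = 15579.28 + 2964 + 3174.24 = 21717.52
link = 20242.23/21717.52 = 0.932069
Link Period 1→Period 2:
ΣP(Period 2)Q(Period 1) = 1458.66×6 + 732.31×5 + 118.18×41 = 8751.96 + 3661.55 + 4845.38 = 17258.89
ΣP(Period 1)Q(Period 1) = 1676.73×6 + 715.19×5 + 95.66×41 = 10060.38 + 3575.95 + 3922.06 = 17558.39
link = 17258.89/17558.39 = 0.982943
Chained index = 100 × 0.932069 × 0.982943 = 91.6170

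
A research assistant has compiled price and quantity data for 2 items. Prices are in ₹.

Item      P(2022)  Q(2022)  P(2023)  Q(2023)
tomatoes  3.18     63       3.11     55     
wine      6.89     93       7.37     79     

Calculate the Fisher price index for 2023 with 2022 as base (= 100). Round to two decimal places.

104.76

Laspeyres component (base-period weights):
ΣP(2023)Q(2022) = 3.11×63 + 7.37×93 = 195.93 + 685.41 = 881.34
ΣP(2022)Q(2022) = 3.18×63 + 6.89×93 = 200.34 + 640.77 = 841.11
L = 881.34 / 841.11 × 100 = 104.7830
Paasche component (current-period weights):
ΣP(2023)Q(2023) = 3.11×55 + 7.37×79 = 171.05 + 582.23 = 753.28
ΣP(2022)Q(2023) = 3.18×55 + 6.89×79 = 174.9 + 544.31 = 719.21
P = 753.28 / 719.21 × 100 = 104.7371
Fisher = √(L × P) = √(104.7830 × 104.7371) = 104.7601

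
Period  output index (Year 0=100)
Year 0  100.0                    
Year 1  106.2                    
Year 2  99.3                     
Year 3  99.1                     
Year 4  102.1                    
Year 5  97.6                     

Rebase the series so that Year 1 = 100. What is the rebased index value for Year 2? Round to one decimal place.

93.5

Rebased(Year 2) = 99.3 / 106.2 × 100 = 93.5028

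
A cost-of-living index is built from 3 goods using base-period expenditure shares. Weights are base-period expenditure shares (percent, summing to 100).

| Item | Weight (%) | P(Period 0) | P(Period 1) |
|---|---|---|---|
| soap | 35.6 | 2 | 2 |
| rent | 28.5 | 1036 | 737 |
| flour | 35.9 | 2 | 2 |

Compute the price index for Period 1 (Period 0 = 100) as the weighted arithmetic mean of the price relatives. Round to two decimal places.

soap: 35.6 × (2/2) = 35.6 × 1.000000 = 35.6000
rent: 28.5 × (737/1036) = 28.5 × 0.711390 = 20.2746
flour: 35.9 × (2/2) = 35.9 × 1.000000 = 35.9000
Index = Σ wᵢ·(p₁ᵢ/p₀ᵢ) = 35.6000 + 20.2746 + 35.9000 = 91.7746

91.77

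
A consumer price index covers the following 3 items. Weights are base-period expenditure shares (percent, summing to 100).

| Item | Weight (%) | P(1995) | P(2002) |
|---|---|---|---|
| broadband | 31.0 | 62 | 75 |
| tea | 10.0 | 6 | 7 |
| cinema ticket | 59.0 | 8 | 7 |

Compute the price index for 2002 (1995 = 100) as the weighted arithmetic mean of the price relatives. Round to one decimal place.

broadband: 31.0 × (75/62) = 31.0 × 1.209677 = 37.5000
tea: 10.0 × (7/6) = 10.0 × 1.166667 = 11.6667
cinema ticket: 59.0 × (7/8) = 59.0 × 0.875000 = 51.6250
Index = Σ wᵢ·(p₁ᵢ/p₀ᵢ) = 37.5000 + 11.6667 + 51.6250 = 100.7917

100.8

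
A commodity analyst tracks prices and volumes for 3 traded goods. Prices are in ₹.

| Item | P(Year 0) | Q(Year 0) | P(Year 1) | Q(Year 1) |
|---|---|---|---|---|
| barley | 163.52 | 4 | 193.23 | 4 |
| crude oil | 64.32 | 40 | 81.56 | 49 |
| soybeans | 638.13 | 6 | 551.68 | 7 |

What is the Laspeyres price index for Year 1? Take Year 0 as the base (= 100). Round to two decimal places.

Laspeyres price index uses base-period quantities as weights.
ΣP(Year 1)·Q(Year 0) = 193.23×4 + 81.56×40 + 551.68×6 = 772.92 + 3262.4 + 3310.08 = 7345.4
ΣP(Year 0)·Q(Year 0) = 163.52×4 + 64.32×40 + 638.13×6 = 654.08 + 2572.8 + 3828.78 = 7055.66
Index = 7345.4 / 7055.66 × 100 = 104.1065

104.11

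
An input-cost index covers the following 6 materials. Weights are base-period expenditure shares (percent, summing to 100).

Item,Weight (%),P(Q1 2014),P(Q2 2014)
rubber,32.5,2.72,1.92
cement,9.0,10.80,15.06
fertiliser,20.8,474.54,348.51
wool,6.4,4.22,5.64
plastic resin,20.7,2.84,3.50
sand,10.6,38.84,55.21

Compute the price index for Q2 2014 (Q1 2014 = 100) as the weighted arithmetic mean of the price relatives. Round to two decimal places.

99.90

rubber: 32.5 × (1.92/2.72) = 32.5 × 0.705882 = 22.9412
cement: 9.0 × (15.06/10.80) = 9.0 × 1.394444 = 12.5500
fertiliser: 20.8 × (348.51/474.54) = 20.8 × 0.734416 = 15.2759
wool: 6.4 × (5.64/4.22) = 6.4 × 1.336493 = 8.5536
plastic resin: 20.7 × (3.50/2.84) = 20.7 × 1.232394 = 25.5106
sand: 10.6 × (55.21/38.84) = 10.6 × 1.421473 = 15.0676
Index = Σ wᵢ·(p₁ᵢ/p₀ᵢ) = 22.9412 + 12.5500 + 15.2759 + 8.5536 + 25.5106 + 15.0676 = 99.8988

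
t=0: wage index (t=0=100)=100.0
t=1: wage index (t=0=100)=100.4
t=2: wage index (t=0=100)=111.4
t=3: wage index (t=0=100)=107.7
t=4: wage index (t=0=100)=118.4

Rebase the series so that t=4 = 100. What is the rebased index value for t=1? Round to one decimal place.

Rebased(t=1) = 100.4 / 118.4 × 100 = 84.7973

84.8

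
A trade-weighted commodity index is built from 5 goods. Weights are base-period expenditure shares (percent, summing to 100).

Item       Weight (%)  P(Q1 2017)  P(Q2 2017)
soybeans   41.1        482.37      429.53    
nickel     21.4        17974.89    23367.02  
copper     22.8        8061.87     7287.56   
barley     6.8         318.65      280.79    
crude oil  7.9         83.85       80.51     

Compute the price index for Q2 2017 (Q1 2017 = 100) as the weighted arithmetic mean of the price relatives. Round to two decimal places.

soybeans: 41.1 × (429.53/482.37) = 41.1 × 0.890458 = 36.5978
nickel: 21.4 × (23367.02/17974.89) = 21.4 × 1.299981 = 27.8196
copper: 22.8 × (7287.56/8061.87) = 22.8 × 0.903954 = 20.6102
barley: 6.8 × (280.79/318.65) = 6.8 × 0.881186 = 5.9921
crude oil: 7.9 × (80.51/83.85) = 7.9 × 0.960167 = 7.5853
Index = Σ wᵢ·(p₁ᵢ/p₀ᵢ) = 36.5978 + 27.8196 + 20.6102 + 5.9921 + 7.5853 = 98.6049

98.60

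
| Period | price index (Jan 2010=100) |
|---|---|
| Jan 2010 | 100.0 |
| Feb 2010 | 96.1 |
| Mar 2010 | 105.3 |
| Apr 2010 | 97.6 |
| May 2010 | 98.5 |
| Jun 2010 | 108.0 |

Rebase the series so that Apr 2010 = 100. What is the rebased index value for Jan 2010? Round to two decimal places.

102.46

Rebased(Jan 2010) = 100.0 / 97.6 × 100 = 102.4590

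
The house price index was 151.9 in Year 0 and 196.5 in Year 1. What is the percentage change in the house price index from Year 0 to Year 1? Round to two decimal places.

Change = (196.5 − 151.9) / 151.9 × 100
       = 44.6 / 151.9 × 100 = 29.3614%

29.36%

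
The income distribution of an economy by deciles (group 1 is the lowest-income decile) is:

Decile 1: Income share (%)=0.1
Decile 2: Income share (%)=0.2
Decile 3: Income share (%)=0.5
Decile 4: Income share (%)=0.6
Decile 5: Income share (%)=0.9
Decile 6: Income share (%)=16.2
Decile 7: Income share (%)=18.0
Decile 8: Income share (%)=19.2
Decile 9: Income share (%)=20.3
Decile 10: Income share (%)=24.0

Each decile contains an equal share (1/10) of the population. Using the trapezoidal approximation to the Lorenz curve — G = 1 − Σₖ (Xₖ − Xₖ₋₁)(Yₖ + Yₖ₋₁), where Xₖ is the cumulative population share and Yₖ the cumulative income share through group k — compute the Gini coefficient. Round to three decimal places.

Cumulative income shares Yₖ: 0.0010, 0.0030, 0.0080, 0.0140, 0.0230, 0.1850, 0.3650, 0.5570, 0.7600, 1.0000
Σ (Xₖ−Xₖ₋₁)(Yₖ+Yₖ₋₁) = (1/10)(0.0010+0.0000) + (1/10)(0.0030+0.0010) + (1/10)(0.0080+0.0030) + (1/10)(0.0140+0.0080) + (1/10)(0.0230+0.0140) + (1/10)(0.1850+0.0230) + (1/10)(0.3650+0.1850) + (1/10)(0.5570+0.3650) + (1/10)(0.7600+0.5570) + (1/10)(1.0000+0.7600)
  = 0.0001 + 0.0004 + 0.0011 + 0.0022 + 0.0037 + 0.0208 + 0.0550 + 0.0922 + 0.1317 + 0.1760 = 0.4832
G = 1 − 0.4832 = 0.5168

0.517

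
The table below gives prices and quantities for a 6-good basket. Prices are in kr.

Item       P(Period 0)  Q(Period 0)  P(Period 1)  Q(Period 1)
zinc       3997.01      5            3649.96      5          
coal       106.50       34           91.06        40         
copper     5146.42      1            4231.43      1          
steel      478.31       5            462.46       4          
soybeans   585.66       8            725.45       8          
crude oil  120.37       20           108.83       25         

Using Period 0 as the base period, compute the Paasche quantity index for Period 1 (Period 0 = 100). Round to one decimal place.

101.8

Paasche quantity index uses current-period prices as weights.
ΣP(Period 1)·Q(Period 1) = 3649.96×5 + 91.06×40 + 4231.43×1 + 462.46×4 + 725.45×8 + 108.83×25 = 18249.8 + 3642.4 + 4231.43 + 1849.84 + 5803.6 + 2720.75 = 36497.82
ΣP(Period 1)·Q(Period 0) = 3649.96×5 + 91.06×34 + 4231.43×1 + 462.46×5 + 725.45×8 + 108.83×20 = 18249.8 + 3096.04 + 4231.43 + 2312.3 + 5803.6 + 2176.6 = 35869.77
Index = 36497.82 / 35869.77 × 100 = 101.7509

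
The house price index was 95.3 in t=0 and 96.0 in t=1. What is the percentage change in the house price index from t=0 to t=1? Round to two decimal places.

0.73%

Change = (96.0 − 95.3) / 95.3 × 100
       = 0.7 / 95.3 × 100 = 0.7345%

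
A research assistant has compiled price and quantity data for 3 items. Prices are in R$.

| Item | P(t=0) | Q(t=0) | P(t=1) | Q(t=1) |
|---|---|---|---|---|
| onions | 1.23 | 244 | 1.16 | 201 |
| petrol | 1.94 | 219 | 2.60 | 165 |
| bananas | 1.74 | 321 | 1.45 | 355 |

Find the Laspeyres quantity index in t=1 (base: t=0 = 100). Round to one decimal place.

92.3

Laspeyres quantity index uses base-period prices as weights.
ΣP(t=0)·Q(t=1) = 1.23×201 + 1.94×165 + 1.74×355 = 247.23 + 320.1 + 617.7 = 1185.03
ΣP(t=0)·Q(t=0) = 1.23×244 + 1.94×219 + 1.74×321 = 300.12 + 424.86 + 558.54 = 1283.52
Index = 1185.03 / 1283.52 × 100 = 92.3266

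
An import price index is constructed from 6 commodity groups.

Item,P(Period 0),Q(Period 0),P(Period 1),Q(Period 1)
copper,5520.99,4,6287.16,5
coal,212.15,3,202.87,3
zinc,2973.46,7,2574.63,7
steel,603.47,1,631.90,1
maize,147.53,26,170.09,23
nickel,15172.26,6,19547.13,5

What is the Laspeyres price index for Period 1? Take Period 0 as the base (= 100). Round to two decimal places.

Laspeyres price index uses base-period quantities as weights.
ΣP(Period 1)·Q(Period 0) = 6287.16×4 + 202.87×3 + 2574.63×7 + 631.90×1 + 170.09×26 + 19547.13×6 = 25148.64 + 608.61 + 18022.41 + 631.9 + 4422.34 + 117282.78 = 166116.68
ΣP(Period 0)·Q(Period 0) = 5520.99×4 + 212.15×3 + 2973.46×7 + 603.47×1 + 147.53×26 + 15172.26×6 = 22083.96 + 636.45 + 20814.22 + 603.47 + 3835.78 + 91033.56 = 139007.44
Index = 166116.68 / 139007.44 × 100 = 119.5020

119.50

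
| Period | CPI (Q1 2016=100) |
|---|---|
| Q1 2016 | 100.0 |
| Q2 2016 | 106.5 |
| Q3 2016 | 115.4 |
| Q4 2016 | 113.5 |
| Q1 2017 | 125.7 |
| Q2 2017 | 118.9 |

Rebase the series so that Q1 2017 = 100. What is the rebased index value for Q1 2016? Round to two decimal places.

79.55

Rebased(Q1 2016) = 100.0 / 125.7 × 100 = 79.5545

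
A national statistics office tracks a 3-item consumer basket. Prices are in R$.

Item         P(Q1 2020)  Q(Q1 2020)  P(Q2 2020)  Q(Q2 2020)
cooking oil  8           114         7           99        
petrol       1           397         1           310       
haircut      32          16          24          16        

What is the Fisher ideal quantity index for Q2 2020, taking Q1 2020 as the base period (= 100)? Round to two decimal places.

Laspeyres component (base-period weights):
ΣP(Q1 2020)Q(Q2 2020) = 8×99 + 1×310 + 32×16 = 792 + 310 + 512 = 1614
ΣP(Q1 2020)Q(Q1 2020) = 8×114 + 1×397 + 32×16 = 912 + 397 + 512 = 1821
L = 1614 / 1821 × 100 = 88.6326
Paasche component (current-period weights):
ΣP(Q2 2020)Q(Q2 2020) = 7×99 + 1×310 + 24×16 = 693 + 310 + 384 = 1387
ΣP(Q2 2020)Q(Q1 2020) = 7×114 + 1×397 + 24×16 = 798 + 397 + 384 = 1579
P = 1387 / 1579 × 100 = 87.8404
Fisher = √(L × P) = √(88.6326 × 87.8404) = 88.2356

88.24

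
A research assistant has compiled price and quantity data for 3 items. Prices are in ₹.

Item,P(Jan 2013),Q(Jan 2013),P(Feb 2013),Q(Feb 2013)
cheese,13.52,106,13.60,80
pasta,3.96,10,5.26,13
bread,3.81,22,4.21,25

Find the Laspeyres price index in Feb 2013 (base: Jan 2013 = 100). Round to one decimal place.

Laspeyres price index uses base-period quantities as weights.
ΣP(Feb 2013)·Q(Jan 2013) = 13.60×106 + 5.26×10 + 4.21×22 = 1441.6 + 52.6 + 92.62 = 1586.82
ΣP(Jan 2013)·Q(Jan 2013) = 13.52×106 + 3.96×10 + 3.81×22 = 1433.12 + 39.6 + 83.82 = 1556.54
Index = 1586.82 / 1556.54 × 100 = 101.9453

101.9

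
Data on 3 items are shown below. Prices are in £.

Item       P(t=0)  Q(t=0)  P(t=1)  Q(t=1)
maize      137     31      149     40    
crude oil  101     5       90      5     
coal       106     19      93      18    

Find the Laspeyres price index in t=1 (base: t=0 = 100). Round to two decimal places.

Laspeyres price index uses base-period quantities as weights.
ΣP(t=1)·Q(t=0) = 149×31 + 90×5 + 93×19 = 4619 + 450 + 1767 = 6836
ΣP(t=0)·Q(t=0) = 137×31 + 101×5 + 106×19 = 4247 + 505 + 2014 = 6766
Index = 6836 / 6766 × 100 = 101.0346

101.03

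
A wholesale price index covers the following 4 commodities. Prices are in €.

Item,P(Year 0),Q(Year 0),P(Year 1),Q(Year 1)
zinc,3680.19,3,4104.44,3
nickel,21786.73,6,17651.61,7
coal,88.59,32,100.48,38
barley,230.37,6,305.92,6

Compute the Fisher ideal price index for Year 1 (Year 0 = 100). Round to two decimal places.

84.27

Laspeyres component (base-period weights):
ΣP(Year 1)Q(Year 0) = 4104.44×3 + 17651.61×6 + 100.48×32 + 305.92×6 = 12313.32 + 105909.66 + 3215.36 + 1835.52 = 123273.86
ΣP(Year 0)Q(Year 0) = 3680.19×3 + 21786.73×6 + 88.59×32 + 230.37×6 = 11040.57 + 130720.38 + 2834.88 + 1382.22 = 145978.05
L = 123273.86 / 145978.05 × 100 = 84.4468
Paasche component (current-period weights):
ΣP(Year 1)Q(Year 1) = 4104.44×3 + 17651.61×7 + 100.48×38 + 305.92×6 = 12313.32 + 123561.27 + 3818.24 + 1835.52 = 141528.35
ΣP(Year 0)Q(Year 1) = 3680.19×3 + 21786.73×7 + 88.59×38 + 230.37×6 = 11040.57 + 152507.11 + 3366.42 + 1382.22 = 168296.32
P = 141528.35 / 168296.32 × 100 = 84.0947
Fisher = √(L × P) = √(84.4468 × 84.0947) = 84.2706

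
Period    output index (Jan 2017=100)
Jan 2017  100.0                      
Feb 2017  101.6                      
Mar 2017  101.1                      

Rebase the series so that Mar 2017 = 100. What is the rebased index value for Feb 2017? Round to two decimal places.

Rebased(Feb 2017) = 101.6 / 101.1 × 100 = 100.4946

100.49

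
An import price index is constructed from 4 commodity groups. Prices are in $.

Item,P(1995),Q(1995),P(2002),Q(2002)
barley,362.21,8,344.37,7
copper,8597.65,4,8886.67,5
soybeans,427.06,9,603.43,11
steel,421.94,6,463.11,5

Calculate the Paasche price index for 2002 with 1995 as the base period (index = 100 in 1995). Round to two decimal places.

Paasche price index uses current-period quantities as weights.
ΣP(2002)·Q(2002) = 344.37×7 + 8886.67×5 + 603.43×11 + 463.11×5 = 2410.59 + 44433.35 + 6637.73 + 2315.55 = 55797.22
ΣP(1995)·Q(2002) = 362.21×7 + 8597.65×5 + 427.06×11 + 421.94×5 = 2535.47 + 42988.25 + 4697.66 + 2109.7 = 52331.08
Index = 55797.22 / 52331.08 × 100 = 106.6235

106.62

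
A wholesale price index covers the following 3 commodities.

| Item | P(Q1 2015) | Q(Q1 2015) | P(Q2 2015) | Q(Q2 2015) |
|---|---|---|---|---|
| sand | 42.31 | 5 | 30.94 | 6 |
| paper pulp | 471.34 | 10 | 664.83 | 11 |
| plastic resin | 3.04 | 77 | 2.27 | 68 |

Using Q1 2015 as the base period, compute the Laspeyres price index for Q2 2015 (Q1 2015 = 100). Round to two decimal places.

135.25

Laspeyres price index uses base-period quantities as weights.
ΣP(Q2 2015)·Q(Q1 2015) = 30.94×5 + 664.83×10 + 2.27×77 = 154.7 + 6648.3 + 174.79 = 6977.79
ΣP(Q1 2015)·Q(Q1 2015) = 42.31×5 + 471.34×10 + 3.04×77 = 211.55 + 4713.4 + 234.08 = 5159.03
Index = 6977.79 / 5159.03 × 100 = 135.2539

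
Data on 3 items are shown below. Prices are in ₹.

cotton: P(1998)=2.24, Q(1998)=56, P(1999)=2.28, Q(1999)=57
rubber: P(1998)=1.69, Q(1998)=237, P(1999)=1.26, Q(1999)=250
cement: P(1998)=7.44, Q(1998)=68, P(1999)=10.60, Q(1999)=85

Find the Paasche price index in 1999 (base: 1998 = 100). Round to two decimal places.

Paasche price index uses current-period quantities as weights.
ΣP(1999)·Q(1999) = 2.28×57 + 1.26×250 + 10.60×85 = 129.96 + 315 + 901 = 1345.96
ΣP(1998)·Q(1999) = 2.24×57 + 1.69×250 + 7.44×85 = 127.68 + 422.5 + 632.4 = 1182.58
Index = 1345.96 / 1182.58 × 100 = 113.8156

113.82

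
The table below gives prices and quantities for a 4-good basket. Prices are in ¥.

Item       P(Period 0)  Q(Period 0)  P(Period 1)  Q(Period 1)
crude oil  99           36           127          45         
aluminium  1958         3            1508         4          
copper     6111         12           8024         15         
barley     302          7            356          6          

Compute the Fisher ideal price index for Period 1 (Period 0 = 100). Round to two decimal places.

127.01

Laspeyres component (base-period weights):
ΣP(Period 1)Q(Period 0) = 127×36 + 1508×3 + 8024×12 + 356×7 = 4572 + 4524 + 96288 + 2492 = 107876
ΣP(Period 0)Q(Period 0) = 99×36 + 1958×3 + 6111×12 + 302×7 = 3564 + 5874 + 73332 + 2114 = 84884
L = 107876 / 84884 × 100 = 127.0864
Paasche component (current-period weights):
ΣP(Period 1)Q(Period 1) = 127×45 + 1508×4 + 8024×15 + 356×6 = 5715 + 6032 + 120360 + 2136 = 134243
ΣP(Period 0)Q(Period 1) = 99×45 + 1958×4 + 6111×15 + 302×6 = 4455 + 7832 + 91665 + 1812 = 105764
P = 134243 / 105764 × 100 = 126.9269
Fisher = √(L × P) = √(127.0864 × 126.9269) = 127.0066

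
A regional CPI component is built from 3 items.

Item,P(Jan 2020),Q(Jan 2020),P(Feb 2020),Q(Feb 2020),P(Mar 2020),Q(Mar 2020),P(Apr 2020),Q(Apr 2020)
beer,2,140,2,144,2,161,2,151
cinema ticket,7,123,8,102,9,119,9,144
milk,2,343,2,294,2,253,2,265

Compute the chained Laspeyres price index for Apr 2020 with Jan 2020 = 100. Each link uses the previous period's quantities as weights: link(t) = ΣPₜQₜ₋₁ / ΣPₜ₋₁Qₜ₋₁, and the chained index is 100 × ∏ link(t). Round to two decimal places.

113.17

Link Jan 2020→Feb 2020:
ΣP(Feb 2020)Q(Jan 2020) = 2×140 + 8×123 + 2×343 = 280 + 984 + 686 = 1950
ΣP(Jan 2020)Q(Jan 2020) = 2×140 + 7×123 + 2×343 = 280 + 861 + 686 = 1827
link = 1950/1827 = 1.067323
Link Feb 2020→Mar 2020:
ΣP(Mar 2020)Q(Feb 2020) = 2×144 + 9×102 + 2×294 = 288 + 918 + 588 = 1794
ΣP(Feb 2020)Q(Feb 2020) = 2×144 + 8×102 + 2×294 = 288 + 816 + 588 = 1692
link = 1794/1692 = 1.060284
Link Mar 2020→Apr 2020:
ΣP(Apr 2020)Q(Mar 2020) = 2×161 + 9×119 + 2×253 = 322 + 1071 + 506 = 1899
ΣP(Mar 2020)Q(Mar 2020) = 2×161 + 9×119 + 2×253 = 322 + 1071 + 506 = 1899
link = 1899/1899 = 1.000000
Chained index = 100 × 1.067323 × 1.060284 × 1.000000 = 113.1666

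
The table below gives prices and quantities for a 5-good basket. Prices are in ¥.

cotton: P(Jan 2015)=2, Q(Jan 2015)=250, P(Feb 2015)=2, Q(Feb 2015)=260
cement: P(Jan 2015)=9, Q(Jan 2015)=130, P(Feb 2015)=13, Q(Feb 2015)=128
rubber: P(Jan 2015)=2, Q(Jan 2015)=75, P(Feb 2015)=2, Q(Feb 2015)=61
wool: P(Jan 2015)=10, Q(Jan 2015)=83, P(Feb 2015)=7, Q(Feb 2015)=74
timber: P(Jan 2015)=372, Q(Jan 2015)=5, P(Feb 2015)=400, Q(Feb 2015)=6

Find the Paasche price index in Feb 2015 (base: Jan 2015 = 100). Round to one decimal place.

Paasche price index uses current-period quantities as weights.
ΣP(Feb 2015)·Q(Feb 2015) = 2×260 + 13×128 + 2×61 + 7×74 + 400×6 = 520 + 1664 + 122 + 518 + 2400 = 5224
ΣP(Jan 2015)·Q(Feb 2015) = 2×260 + 9×128 + 2×61 + 10×74 + 372×6 = 520 + 1152 + 122 + 740 + 2232 = 4766
Index = 5224 / 4766 × 100 = 109.6097

109.6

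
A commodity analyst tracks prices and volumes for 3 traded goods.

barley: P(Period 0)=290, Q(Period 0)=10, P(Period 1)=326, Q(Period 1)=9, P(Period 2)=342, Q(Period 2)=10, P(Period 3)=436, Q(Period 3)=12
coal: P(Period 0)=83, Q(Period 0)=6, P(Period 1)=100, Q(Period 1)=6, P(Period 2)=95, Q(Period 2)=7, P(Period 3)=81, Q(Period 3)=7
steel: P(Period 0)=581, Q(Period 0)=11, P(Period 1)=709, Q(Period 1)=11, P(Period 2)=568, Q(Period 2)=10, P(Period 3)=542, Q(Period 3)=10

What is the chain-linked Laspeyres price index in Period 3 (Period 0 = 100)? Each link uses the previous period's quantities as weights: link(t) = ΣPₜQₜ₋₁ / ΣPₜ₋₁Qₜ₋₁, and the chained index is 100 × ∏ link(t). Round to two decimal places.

Link Period 0→Period 1:
ΣP(Period 1)Q(Period 0) = 326×10 + 100×6 + 709×11 = 3260 + 600 + 7799 = 11659
ΣP(Period 0)Q(Period 0) = 290×10 + 83×6 + 581×11 = 2900 + 498 + 6391 = 9789
link = 11659/9789 = 1.191031
Link Period 1→Period 2:
ΣP(Period 2)Q(Period 1) = 342×9 + 95×6 + 568×11 = 3078 + 570 + 6248 = 9896
ΣP(Period 1)Q(Period 1) = 326×9 + 100×6 + 709×11 = 2934 + 600 + 7799 = 11333
link = 9896/11333 = 0.873202
Link Period 2→Period 3:
ΣP(Period 3)Q(Period 2) = 436×10 + 81×7 + 542×10 = 4360 + 567 + 5420 = 10347
ΣP(Period 2)Q(Period 2) = 342×10 + 95×7 + 568×10 = 3420 + 665 + 5680 = 9765
link = 10347/9765 = 1.059601
Chained index = 100 × 1.191031 × 0.873202 × 1.059601 = 110.1996

110.20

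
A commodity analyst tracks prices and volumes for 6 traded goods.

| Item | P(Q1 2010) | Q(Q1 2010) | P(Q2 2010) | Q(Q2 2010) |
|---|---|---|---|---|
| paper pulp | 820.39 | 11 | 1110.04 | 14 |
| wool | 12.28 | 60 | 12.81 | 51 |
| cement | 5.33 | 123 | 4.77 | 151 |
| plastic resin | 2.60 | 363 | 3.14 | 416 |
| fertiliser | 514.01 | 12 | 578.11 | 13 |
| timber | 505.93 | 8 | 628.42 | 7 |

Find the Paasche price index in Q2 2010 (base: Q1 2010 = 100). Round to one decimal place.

124.4

Paasche price index uses current-period quantities as weights.
ΣP(Q2 2010)·Q(Q2 2010) = 1110.04×14 + 12.81×51 + 4.77×151 + 3.14×416 + 578.11×13 + 628.42×7 = 15540.56 + 653.31 + 720.27 + 1306.24 + 7515.43 + 4398.94 = 30134.75
ΣP(Q1 2010)·Q(Q2 2010) = 820.39×14 + 12.28×51 + 5.33×151 + 2.60×416 + 514.01×13 + 505.93×7 = 11485.46 + 626.28 + 804.83 + 1081.6 + 6682.13 + 3541.51 = 24221.81
Index = 30134.75 / 24221.81 × 100 = 124.4116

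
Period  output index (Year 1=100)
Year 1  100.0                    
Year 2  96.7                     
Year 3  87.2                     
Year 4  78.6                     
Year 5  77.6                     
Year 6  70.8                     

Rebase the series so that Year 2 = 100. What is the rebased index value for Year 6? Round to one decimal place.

73.2

Rebased(Year 6) = 70.8 / 96.7 × 100 = 73.2161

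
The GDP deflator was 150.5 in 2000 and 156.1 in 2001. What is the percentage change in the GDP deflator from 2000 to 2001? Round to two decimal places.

3.72%

Change = (156.1 − 150.5) / 150.5 × 100
       = 5.6 / 150.5 × 100 = 3.7209%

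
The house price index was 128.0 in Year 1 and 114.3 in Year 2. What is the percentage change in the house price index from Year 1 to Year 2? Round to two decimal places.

-10.70%

Change = (114.3 − 128.0) / 128.0 × 100
       = -13.7 / 128.0 × 100 = -10.7031%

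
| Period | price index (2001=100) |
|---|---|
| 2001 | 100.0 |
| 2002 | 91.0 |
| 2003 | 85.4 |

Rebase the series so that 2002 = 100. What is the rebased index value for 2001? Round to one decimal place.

109.9

Rebased(2001) = 100.0 / 91.0 × 100 = 109.8901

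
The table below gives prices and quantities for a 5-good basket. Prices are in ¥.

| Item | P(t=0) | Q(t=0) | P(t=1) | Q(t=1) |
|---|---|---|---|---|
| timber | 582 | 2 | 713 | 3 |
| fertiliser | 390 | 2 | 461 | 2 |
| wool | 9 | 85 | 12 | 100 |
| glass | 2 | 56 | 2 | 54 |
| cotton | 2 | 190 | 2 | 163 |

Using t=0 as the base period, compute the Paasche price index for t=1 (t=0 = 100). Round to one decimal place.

Paasche price index uses current-period quantities as weights.
ΣP(t=1)·Q(t=1) = 713×3 + 461×2 + 12×100 + 2×54 + 2×163 = 2139 + 922 + 1200 + 108 + 326 = 4695
ΣP(t=0)·Q(t=1) = 582×3 + 390×2 + 9×100 + 2×54 + 2×163 = 1746 + 780 + 900 + 108 + 326 = 3860
Index = 4695 / 3860 × 100 = 121.6321

121.6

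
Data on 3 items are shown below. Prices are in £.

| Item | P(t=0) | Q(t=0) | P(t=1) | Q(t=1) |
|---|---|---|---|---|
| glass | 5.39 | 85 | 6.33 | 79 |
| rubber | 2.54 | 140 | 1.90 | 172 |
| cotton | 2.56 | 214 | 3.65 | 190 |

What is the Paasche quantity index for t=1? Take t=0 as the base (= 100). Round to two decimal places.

Paasche quantity index uses current-period prices as weights.
ΣP(t=1)·Q(t=1) = 6.33×79 + 1.90×172 + 3.65×190 = 500.07 + 326.8 + 693.5 = 1520.37
ΣP(t=1)·Q(t=0) = 6.33×85 + 1.90×140 + 3.65×214 = 538.05 + 266 + 781.1 = 1585.15
Index = 1520.37 / 1585.15 × 100 = 95.9133

95.91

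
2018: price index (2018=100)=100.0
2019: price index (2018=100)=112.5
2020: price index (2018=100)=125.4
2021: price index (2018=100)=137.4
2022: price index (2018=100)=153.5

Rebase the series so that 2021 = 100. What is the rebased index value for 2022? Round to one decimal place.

111.7

Rebased(2022) = 153.5 / 137.4 × 100 = 111.7176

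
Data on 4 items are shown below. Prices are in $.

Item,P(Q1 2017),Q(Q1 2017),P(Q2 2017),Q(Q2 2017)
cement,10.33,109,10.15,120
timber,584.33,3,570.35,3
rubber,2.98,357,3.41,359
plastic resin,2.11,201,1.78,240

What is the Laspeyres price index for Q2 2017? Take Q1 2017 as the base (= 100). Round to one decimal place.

Laspeyres price index uses base-period quantities as weights.
ΣP(Q2 2017)·Q(Q1 2017) = 10.15×109 + 570.35×3 + 3.41×357 + 1.78×201 = 1106.35 + 1711.05 + 1217.37 + 357.78 = 4392.55
ΣP(Q1 2017)·Q(Q1 2017) = 10.33×109 + 584.33×3 + 2.98×357 + 2.11×201 = 1125.97 + 1752.99 + 1063.86 + 424.11 = 4366.93
Index = 4392.55 / 4366.93 × 100 = 100.5867

100.6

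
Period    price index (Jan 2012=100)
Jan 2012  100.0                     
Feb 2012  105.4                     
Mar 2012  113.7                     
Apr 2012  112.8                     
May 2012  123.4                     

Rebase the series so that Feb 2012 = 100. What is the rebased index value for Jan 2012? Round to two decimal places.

94.88

Rebased(Jan 2012) = 100.0 / 105.4 × 100 = 94.8767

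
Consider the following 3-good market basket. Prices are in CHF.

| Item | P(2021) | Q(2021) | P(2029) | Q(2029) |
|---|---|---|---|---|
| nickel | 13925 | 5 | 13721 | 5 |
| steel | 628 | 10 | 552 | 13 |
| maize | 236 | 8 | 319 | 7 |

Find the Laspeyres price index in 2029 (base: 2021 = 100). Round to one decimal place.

Laspeyres price index uses base-period quantities as weights.
ΣP(2029)·Q(2021) = 13721×5 + 552×10 + 319×8 = 68605 + 5520 + 2552 = 76677
ΣP(2021)·Q(2021) = 13925×5 + 628×10 + 236×8 = 69625 + 6280 + 1888 = 77793
Index = 76677 / 77793 × 100 = 98.5654

98.6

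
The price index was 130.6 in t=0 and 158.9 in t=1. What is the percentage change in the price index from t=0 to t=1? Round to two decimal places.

21.67%

Change = (158.9 − 130.6) / 130.6 × 100
       = 28.3 / 130.6 × 100 = 21.6692%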